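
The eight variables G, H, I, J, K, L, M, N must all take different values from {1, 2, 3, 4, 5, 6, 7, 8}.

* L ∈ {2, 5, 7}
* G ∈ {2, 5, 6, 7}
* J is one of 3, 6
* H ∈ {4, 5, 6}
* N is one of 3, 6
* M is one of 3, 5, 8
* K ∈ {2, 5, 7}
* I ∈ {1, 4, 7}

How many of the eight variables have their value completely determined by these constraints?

3

The 8 variables together cover exactly {1, 2, 3, 4, 5, 6, 7, 8} — 8 values for 8 variables — and 1 appears only in I's list, so I = 1.
The 7 still-open variables together cover exactly {2, 3, 4, 5, 6, 7, 8} — 7 values for 7 variables — and 4 appears only in H's list, so H = 4.
The 6 still-open variables together cover exactly {2, 3, 5, 6, 7, 8} — 6 values for 6 variables — and 8 appears only in M's list, so M = 8.
J and N share exactly the 2 values {3, 6}; by pigeonhole those values go to them, so strike 3, 6 from G.
Determined: H=4, I=1, M=8. The other variables each still have more than one consistent value. That makes 3.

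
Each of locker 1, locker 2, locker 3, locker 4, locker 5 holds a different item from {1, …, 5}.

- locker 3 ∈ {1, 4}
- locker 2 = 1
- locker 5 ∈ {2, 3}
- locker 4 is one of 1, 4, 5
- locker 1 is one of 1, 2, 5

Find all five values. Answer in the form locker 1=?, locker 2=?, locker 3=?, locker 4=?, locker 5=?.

locker 2 must be 1 (only option left). So locker 1, locker 3, locker 4 can't be 1.
locker 3's domain is down to {4}, so locker 3 = 4. Remove 4 from locker 4.
That leaves locker 4 = 5. Remove 5 from locker 1.
locker 1's domain is down to {2}, so locker 1 = 2. Eliminate 2 elsewhere: locker 5.
locker 5's domain is down to {3}, so locker 5 = 3.

locker 1=2, locker 2=1, locker 3=4, locker 4=5, locker 5=3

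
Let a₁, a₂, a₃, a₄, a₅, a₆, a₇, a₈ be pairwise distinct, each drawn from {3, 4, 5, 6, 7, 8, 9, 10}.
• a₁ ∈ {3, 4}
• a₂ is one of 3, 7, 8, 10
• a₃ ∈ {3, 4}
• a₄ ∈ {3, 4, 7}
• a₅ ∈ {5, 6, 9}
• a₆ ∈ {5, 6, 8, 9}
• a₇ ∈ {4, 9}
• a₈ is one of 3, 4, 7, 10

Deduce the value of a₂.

8

a₁ and a₃ share exactly the 2 values {3, 4}; by pigeonhole those values go to them, so strike 3, 4 from a₂, a₄, a₇, a₈.
a₄ has just one choice, so a₄ = 7. So a₂, a₈ can't be 7.
That leaves a₇ = 9. Strike 9 from a₅, a₆.
a₈ must be 10 (only option left). So a₂ can't be 10.
So a₂ = 8.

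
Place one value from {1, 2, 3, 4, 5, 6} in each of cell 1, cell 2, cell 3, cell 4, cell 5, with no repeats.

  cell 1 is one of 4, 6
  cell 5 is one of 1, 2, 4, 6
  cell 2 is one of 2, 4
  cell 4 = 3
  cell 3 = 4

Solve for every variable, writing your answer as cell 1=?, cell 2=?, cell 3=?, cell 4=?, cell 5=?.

cell 1=6, cell 2=2, cell 3=4, cell 4=3, cell 5=1

cell 3 has just one choice, so cell 3 = 4. Eliminate 4 elsewhere: cell 1, cell 2, cell 5.
cell 4 has just one choice, so cell 4 = 3.
cell 1 has just one choice, so cell 1 = 6. Remove 6 from cell 5.
cell 2's domain is down to {2}, so cell 2 = 2. So cell 5 can't be 2.
cell 5 has just one choice, so cell 5 = 1.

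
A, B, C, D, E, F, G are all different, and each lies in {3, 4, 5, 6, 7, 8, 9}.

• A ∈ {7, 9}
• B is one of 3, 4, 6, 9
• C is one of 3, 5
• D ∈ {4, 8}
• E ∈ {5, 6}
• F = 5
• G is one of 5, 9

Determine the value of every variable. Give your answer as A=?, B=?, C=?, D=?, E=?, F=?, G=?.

F has just one choice, so F = 5. Remove 5 from C, E, G.
That leaves G = 9. So A, B can't be 9.
That leaves A = 7.
That leaves C = 3. Eliminate 3 elsewhere: B.
That leaves E = 6. Strike 6 from B.
B has just one choice, so B = 4. Strike 4 from D.
D has just one choice, so D = 8.

A=7, B=4, C=3, D=8, E=6, F=5, G=9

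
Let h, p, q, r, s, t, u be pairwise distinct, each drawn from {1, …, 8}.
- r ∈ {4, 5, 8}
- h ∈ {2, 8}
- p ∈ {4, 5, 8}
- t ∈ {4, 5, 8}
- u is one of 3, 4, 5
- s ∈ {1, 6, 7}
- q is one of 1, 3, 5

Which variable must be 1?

q

The 3 variables p, r, t are confined to {4, 5, 8}, which locks those values in; drop them from h, q, u.
That leaves h = 2.
u must be 3 (only option left). Strike 3 from q.
So 1 goes to q.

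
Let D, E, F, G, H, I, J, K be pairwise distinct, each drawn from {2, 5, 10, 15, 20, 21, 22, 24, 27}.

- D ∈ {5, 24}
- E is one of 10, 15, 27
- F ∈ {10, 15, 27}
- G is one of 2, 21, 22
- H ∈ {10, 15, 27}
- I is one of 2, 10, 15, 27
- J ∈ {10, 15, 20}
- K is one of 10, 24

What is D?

E, F, H share exactly the 3 values {10, 15, 27}; by pigeonhole those values go to them, so strike 10, 15, 27 from I, J, K.
I must be 2 (only option left). So G can't be 2.
J's domain is down to {20}, so J = 20.
That leaves K = 24. Remove 24 from D.
So D = 5.

5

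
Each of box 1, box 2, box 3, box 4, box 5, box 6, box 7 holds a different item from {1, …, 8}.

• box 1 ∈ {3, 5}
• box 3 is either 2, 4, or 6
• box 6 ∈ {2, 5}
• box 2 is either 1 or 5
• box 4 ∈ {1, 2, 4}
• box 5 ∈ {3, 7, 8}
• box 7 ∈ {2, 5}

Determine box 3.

6

box 6 and box 7 share exactly the 2 values {2, 5}; by pigeonhole those values go to them, so strike 2, 5 from box 1, box 2, box 3, box 4.
That leaves box 1 = 3. Remove 3 from box 5.
box 2's domain is down to {1}, so box 2 = 1. So box 4 can't be 1.
box 4's domain is down to {4}, so box 4 = 4. Strike 4 from box 3.
So box 3 = 6.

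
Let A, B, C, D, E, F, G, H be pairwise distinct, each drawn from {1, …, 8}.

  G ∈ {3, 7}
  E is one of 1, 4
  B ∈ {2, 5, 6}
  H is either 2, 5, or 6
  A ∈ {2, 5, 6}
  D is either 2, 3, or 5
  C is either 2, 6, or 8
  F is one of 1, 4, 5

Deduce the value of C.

8

The 8 variables together cover exactly {1, 2, 3, 4, 5, 6, 7, 8} — 8 values for 8 variables — and 7 appears only in G's list, so G = 7.
The 7 still-open variables together cover exactly {1, 2, 3, 4, 5, 6, 8} — 7 values for 7 variables — and 3 appears only in D's list, so D = 3.
Among the 6 still-open variables, 8 fits only C (and all 6 values in {1, 2, 4, 5, 6, 8} must be used), so C = 8.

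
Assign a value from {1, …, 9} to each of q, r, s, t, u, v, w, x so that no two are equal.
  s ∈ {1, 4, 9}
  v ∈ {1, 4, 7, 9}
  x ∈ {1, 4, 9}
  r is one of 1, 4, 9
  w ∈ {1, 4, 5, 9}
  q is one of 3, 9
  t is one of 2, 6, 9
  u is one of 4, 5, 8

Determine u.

The 3 variables r, s, x are confined to {1, 4, 9}, which locks those values in; drop them from q, t, u, v, w.
q must be 3 (only option left).
v must be 7 (only option left).
w's domain is down to {5}, so w = 5. Eliminate 5 elsewhere: u.
So u = 8.

8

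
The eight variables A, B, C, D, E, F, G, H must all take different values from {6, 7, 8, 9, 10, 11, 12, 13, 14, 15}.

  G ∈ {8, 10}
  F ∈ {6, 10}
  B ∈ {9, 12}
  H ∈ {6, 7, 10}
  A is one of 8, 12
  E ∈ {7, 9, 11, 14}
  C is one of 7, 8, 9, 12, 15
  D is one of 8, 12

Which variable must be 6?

The 2 variables A and D are confined to {8, 12}, which locks those values in; drop them from B, C, G.
B has just one choice, so B = 9. Remove 9 from C, E.
G's domain is down to {10}, so G = 10. So F, H can't be 10.
So 6 goes to F.

F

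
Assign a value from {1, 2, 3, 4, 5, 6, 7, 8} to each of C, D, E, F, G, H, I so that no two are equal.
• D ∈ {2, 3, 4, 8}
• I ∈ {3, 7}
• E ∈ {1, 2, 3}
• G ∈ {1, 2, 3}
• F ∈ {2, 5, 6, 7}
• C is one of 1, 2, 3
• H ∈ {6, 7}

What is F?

5

C, E, G between them cover only {1, 2, 3} — a naked triple. Remove those values from D, F, I.
I has just one choice, so I = 7. So F, H can't be 7.
H has just one choice, so H = 6. Strike 6 from F.
So F = 5.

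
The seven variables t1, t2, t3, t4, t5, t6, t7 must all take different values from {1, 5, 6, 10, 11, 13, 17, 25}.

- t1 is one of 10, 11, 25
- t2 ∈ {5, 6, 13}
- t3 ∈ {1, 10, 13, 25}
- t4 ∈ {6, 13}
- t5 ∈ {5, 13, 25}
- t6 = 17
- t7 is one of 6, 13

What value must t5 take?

t6 has just one choice, so t6 = 17.
The 2 variables t4 and t7 are confined to {6, 13}, which locks those values in; drop them from t2, t3, t5.
t2's domain is down to {5}, so t2 = 5. Strike 5 from t5.
So t5 = 25.

25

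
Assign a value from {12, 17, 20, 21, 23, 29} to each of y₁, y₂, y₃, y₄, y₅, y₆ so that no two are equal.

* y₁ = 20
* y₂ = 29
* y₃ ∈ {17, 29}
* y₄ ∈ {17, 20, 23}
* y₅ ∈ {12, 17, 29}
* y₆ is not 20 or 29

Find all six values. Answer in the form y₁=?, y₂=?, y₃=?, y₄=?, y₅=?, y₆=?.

y₁=20, y₂=29, y₃=17, y₄=23, y₅=12, y₆=21

y₁'s domain is down to {20}, so y₁ = 20. Eliminate 20 elsewhere: y₄.
y₂ has just one choice, so y₂ = 29. Eliminate 29 elsewhere: y₃, y₅.
y₃ has just one choice, so y₃ = 17. So y₄, y₅, y₆ can't be 17.
y₄ has just one choice, so y₄ = 23. Strike 23 from y₆.
y₅ must be 12 (only option left). So y₆ can't be 12.
y₆'s domain is down to {21}, so y₆ = 21.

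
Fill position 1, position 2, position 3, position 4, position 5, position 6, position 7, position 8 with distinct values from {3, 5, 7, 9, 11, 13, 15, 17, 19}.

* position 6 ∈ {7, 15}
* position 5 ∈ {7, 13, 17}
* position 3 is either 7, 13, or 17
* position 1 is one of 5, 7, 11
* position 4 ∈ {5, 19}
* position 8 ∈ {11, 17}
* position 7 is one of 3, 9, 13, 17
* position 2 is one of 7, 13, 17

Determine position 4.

position 2, position 3, position 5 between them cover only {7, 13, 17} — a naked triple. Remove those values from position 1, position 6, position 7, position 8.
position 6 has just one choice, so position 6 = 15.
That leaves position 8 = 11. Strike 11 from position 1.
position 1 must be 5 (only option left). So position 4 can't be 5.
So position 4 = 19.

19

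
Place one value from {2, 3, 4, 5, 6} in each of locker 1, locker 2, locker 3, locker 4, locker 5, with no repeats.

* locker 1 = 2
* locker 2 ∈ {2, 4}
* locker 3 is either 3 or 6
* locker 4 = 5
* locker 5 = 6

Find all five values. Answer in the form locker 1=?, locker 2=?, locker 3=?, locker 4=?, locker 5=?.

locker 1=2, locker 2=4, locker 3=3, locker 4=5, locker 5=6

locker 1's domain is down to {2}, so locker 1 = 2. Remove 2 from locker 2.
locker 2 must be 4 (only option left).
locker 4's domain is down to {5}, so locker 4 = 5.
That leaves locker 5 = 6. Strike 6 from locker 3.
locker 3 must be 3 (only option left).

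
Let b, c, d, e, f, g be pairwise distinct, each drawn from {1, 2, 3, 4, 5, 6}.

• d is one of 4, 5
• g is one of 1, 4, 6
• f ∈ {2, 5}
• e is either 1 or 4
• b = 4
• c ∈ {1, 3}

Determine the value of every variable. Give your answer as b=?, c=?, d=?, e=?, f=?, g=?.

b=4, c=3, d=5, e=1, f=2, g=6

b has just one choice, so b = 4. So d, e, g can't be 4.
That leaves d = 5. Remove 5 from f.
e has just one choice, so e = 1. So c, g can't be 1.
That leaves f = 2.
That leaves g = 6.
That leaves c = 3.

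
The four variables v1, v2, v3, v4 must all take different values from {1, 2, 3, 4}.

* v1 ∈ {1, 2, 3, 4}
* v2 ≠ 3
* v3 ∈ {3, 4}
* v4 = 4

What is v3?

3

v4's domain is down to {4}, so v4 = 4. So v1, v2, v3 can't be 4.
So v3 = 3.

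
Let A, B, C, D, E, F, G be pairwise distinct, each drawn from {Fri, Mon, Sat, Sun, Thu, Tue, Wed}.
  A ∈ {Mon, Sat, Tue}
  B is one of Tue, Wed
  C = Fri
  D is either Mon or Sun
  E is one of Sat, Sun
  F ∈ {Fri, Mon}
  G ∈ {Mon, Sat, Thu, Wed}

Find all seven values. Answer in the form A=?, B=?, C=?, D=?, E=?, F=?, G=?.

A=Tue, B=Wed, C=Fri, D=Sun, E=Sat, F=Mon, G=Thu

C has just one choice, so C = Fri. Eliminate Fri elsewhere: F.
That leaves F = Mon. Strike Mon from A, D, G.
D has just one choice, so D = Sun. Strike Sun from E.
E has just one choice, so E = Sat. So A, G can't be Sat.
A has just one choice, so A = Tue. Strike Tue from B.
That leaves B = Wed. Remove Wed from G.
That leaves G = Thu.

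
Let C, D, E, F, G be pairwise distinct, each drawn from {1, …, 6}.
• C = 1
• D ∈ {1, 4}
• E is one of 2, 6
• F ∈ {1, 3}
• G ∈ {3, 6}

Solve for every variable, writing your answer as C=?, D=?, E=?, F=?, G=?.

C=1, D=4, E=2, F=3, G=6

C's domain is down to {1}, so C = 1. So D, F can't be 1.
That leaves D = 4.
F has just one choice, so F = 3. Strike 3 from G.
That leaves G = 6. Strike 6 from E.
E has just one choice, so E = 2.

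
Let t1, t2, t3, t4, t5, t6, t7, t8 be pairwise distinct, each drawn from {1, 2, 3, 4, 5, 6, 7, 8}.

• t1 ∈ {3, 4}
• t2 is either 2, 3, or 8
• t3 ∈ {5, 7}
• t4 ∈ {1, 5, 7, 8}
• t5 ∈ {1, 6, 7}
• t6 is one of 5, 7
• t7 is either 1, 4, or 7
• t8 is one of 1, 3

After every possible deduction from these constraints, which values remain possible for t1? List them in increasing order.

Among the 8 variables, 2 fits only t2 (and all 8 values in {1, 2, 3, 4, 5, 6, 7, 8} must be used), so t2 = 2.
The 7 still-open variables draw from only 7 values {1, 3, 4, 5, 6, 7, 8}, so each is used; only t5 can be 6, hence t5 = 6.
Among the 6 still-open variables, 8 fits only t4 (and all 6 values in {1, 3, 4, 5, 7, 8} must be used), so t4 = 8.
The 2 variables t3 and t6 are confined to {5, 7}, which locks those values in; drop them from t7.
No further eliminations apply; t1 can still be any of 3, 4.

3, 4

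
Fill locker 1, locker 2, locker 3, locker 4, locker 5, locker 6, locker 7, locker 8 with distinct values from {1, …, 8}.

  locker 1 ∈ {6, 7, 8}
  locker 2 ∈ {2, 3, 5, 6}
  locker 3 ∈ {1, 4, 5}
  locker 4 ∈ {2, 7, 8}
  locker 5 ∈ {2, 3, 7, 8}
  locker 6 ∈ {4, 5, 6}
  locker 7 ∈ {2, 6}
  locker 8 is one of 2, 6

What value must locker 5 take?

Among the 8 variables, 1 fits only locker 3 (and all 8 values in {1, 2, 3, 4, 5, 6, 7, 8} must be used), so locker 3 = 1.
Among the 7 still-open variables, 4 fits only locker 6 (and all 7 values in {2, 3, 4, 5, 6, 7, 8} must be used), so locker 6 = 4.
Among the 6 still-open variables, 5 fits only locker 2 (and all 6 values in {2, 3, 5, 6, 7, 8} must be used), so locker 2 = 5.
The 5 still-open variables together cover exactly {2, 3, 6, 7, 8} — 5 values for 5 variables — and 3 appears only in locker 5's list, so locker 5 = 3.

3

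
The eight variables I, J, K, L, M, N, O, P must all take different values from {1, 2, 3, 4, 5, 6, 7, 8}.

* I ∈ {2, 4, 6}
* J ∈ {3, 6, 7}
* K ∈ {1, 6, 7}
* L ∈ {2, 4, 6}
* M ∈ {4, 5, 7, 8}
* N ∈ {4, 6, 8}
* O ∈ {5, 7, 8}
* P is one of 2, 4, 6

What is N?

Among the 8 variables, 1 fits only K (and all 8 values in {1, 2, 3, 4, 5, 6, 7, 8} must be used), so K = 1.
The 7 still-open variables draw from only 7 values {2, 3, 4, 5, 6, 7, 8}, so each is used; only J can be 3, hence J = 3.
I, L, P between them cover only {2, 4, 6} — a naked triple. Remove those values from M, N.
So N = 8.

8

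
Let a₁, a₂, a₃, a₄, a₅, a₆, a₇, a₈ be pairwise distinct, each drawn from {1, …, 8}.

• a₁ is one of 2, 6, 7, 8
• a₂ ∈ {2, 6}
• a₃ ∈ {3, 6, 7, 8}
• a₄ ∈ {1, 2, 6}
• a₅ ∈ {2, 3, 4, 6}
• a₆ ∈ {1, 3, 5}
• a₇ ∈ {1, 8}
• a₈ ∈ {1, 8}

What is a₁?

Among the 8 variables, 4 fits only a₅ (and all 8 values in {1, 2, 3, 4, 5, 6, 7, 8} must be used), so a₅ = 4.
Among the 7 still-open variables, 5 fits only a₆ (and all 7 values in {1, 2, 3, 5, 6, 7, 8} must be used), so a₆ = 5.
The 6 still-open variables draw from only 6 values {1, 2, 3, 6, 7, 8}, so each is used; only a₃ can be 3, hence a₃ = 3.
The 5 still-open variables together cover exactly {1, 2, 6, 7, 8} — 5 values for 5 variables — and 7 appears only in a₁'s list, so a₁ = 7.

7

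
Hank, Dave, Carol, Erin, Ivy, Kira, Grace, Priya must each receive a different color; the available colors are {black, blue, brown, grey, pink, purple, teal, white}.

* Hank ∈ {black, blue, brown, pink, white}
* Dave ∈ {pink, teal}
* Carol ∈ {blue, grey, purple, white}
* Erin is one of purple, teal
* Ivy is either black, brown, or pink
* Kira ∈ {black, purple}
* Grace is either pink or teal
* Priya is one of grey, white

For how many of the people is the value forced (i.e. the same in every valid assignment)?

The 2 variables Dave and Grace are confined to {pink, teal}, which locks those values in; drop them from Hank, Erin, Ivy.
Erin has just one choice, so Erin = purple. Strike purple from Carol, Kira.
Kira must be black (only option left). Eliminate black elsewhere: Hank, Ivy.
Ivy's domain is down to {brown}, so Ivy = brown. Strike brown from Hank.
Determined: Erin=purple, Ivy=brown, Kira=black. The other people each still have more than one consistent value. That makes 3.

3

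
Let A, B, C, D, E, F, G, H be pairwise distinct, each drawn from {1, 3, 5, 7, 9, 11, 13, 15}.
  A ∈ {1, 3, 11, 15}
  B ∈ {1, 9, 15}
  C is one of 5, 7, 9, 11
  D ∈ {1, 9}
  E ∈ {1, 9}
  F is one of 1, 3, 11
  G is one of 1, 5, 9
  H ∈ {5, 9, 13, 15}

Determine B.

15

The 8 variables together cover exactly {1, 3, 5, 7, 9, 11, 13, 15} — 8 values for 8 variables — and 7 appears only in C's list, so C = 7.
The 7 still-open variables draw from only 7 values {1, 3, 5, 9, 11, 13, 15}, so each is used; only H can be 13, hence H = 13.
The 6 still-open variables together cover exactly {1, 3, 5, 9, 11, 15} — 6 values for 6 variables — and 5 appears only in G's list, so G = 5.
The 2 variables D and E are confined to {1, 9}, which locks those values in; drop them from A, B, F.
So B = 15.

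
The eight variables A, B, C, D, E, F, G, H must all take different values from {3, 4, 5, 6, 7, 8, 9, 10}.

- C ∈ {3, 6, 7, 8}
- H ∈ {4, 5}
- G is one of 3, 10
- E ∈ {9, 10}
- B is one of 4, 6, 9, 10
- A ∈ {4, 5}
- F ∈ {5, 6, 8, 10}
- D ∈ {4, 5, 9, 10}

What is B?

6

Among the 8 variables, 7 fits only C (and all 8 values in {3, 4, 5, 6, 7, 8, 9, 10} must be used), so C = 7.
The 7 still-open variables together cover exactly {3, 4, 5, 6, 8, 9, 10} — 7 values for 7 variables — and 3 appears only in G's list, so G = 3.
Among the 6 still-open variables, 8 fits only F (and all 6 values in {4, 5, 6, 8, 9, 10} must be used), so F = 8.
The 5 still-open variables together cover exactly {4, 5, 6, 9, 10} — 5 values for 5 variables — and 6 appears only in B's list, so B = 6.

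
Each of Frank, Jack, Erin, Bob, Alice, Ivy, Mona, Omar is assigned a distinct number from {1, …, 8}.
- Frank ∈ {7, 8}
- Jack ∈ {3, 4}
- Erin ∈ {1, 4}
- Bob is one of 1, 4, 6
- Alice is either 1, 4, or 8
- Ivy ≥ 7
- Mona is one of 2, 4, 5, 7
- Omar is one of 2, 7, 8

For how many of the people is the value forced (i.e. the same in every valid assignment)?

Among the 8 variables, 3 fits only Jack (and all 8 values in {1, 2, 3, 4, 5, 6, 7, 8} must be used), so Jack = 3.
The 7 still-open variables draw from only 7 values {1, 2, 4, 5, 6, 7, 8}, so each is used; only Mona can be 5, hence Mona = 5.
The 6 still-open variables together cover exactly {1, 2, 4, 6, 7, 8} — 6 values for 6 variables — and 2 appears only in Omar's list, so Omar = 2.
The 5 still-open variables together cover exactly {1, 4, 6, 7, 8} — 5 values for 5 variables — and 6 appears only in Bob's list, so Bob = 6.
Frank and Ivy between them cover only {7, 8} — a naked pair. Remove those values from Alice.
Determined: Jack=3, Bob=6, Mona=5, Omar=2. The other people each still have more than one consistent value. That makes 4.

4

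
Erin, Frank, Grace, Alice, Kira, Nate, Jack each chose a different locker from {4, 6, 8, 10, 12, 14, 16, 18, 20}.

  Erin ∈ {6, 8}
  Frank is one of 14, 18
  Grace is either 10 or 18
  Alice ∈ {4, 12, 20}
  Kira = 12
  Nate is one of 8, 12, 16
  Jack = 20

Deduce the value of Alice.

Kira's domain is down to {12}, so Kira = 12. So Alice, Nate can't be 12.
Jack has just one choice, so Jack = 20. So Alice can't be 20.
So Alice = 4.

4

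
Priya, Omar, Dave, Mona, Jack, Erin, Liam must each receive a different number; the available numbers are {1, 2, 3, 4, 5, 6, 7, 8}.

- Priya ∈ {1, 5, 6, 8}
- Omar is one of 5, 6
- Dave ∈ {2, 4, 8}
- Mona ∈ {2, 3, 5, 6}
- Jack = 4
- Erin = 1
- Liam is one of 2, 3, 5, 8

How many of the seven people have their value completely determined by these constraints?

Jack has just one choice, so Jack = 4. So Dave can't be 4.
That leaves Erin = 1. Eliminate 1 elsewhere: Priya.
Determined: Jack=4, Erin=1. The other people each still have more than one consistent value. That makes 2.

2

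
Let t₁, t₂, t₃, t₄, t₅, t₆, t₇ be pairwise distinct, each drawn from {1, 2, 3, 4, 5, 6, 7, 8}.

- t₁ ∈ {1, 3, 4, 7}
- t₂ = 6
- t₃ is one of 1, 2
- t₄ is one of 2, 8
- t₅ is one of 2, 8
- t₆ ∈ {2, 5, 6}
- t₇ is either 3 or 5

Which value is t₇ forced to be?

3

t₂ has just one choice, so t₂ = 6. Eliminate 6 elsewhere: t₆.
t₄ and t₅ between them cover only {2, 8} — a naked pair. Remove those values from t₃, t₆.
t₃ must be 1 (only option left). Strike 1 from t₁.
t₆'s domain is down to {5}, so t₆ = 5. Strike 5 from t₇.
So t₇ = 3.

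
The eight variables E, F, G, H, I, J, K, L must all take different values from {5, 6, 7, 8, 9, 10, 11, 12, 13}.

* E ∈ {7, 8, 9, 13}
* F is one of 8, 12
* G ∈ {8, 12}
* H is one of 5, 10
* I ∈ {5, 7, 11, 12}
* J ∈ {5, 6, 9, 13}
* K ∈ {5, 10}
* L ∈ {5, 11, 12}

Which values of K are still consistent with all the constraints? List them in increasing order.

The 2 variables F and G are confined to {8, 12}, which locks those values in; drop them from E, I, L.
H and K between them cover only {5, 10} — a naked pair. Remove those values from I, J, L.
L has just one choice, so L = 11. Eliminate 11 elsewhere: I.
I's domain is down to {7}, so I = 7. Strike 7 from E.
No further eliminations apply; K can still be any of 5, 10.

5, 10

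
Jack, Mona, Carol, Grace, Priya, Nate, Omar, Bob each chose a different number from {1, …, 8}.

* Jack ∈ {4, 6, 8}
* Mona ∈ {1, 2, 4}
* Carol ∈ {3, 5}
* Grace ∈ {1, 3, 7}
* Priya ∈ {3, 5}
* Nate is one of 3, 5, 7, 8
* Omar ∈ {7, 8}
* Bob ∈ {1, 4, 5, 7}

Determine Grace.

Among the 8 variables, 2 fits only Mona (and all 8 values in {1, 2, 3, 4, 5, 6, 7, 8} must be used), so Mona = 2.
The 7 still-open variables draw from only 7 values {1, 3, 4, 5, 6, 7, 8}, so each is used; only Jack can be 6, hence Jack = 6.
The 6 still-open variables draw from only 6 values {1, 3, 4, 5, 7, 8}, so each is used; only Bob can be 4, hence Bob = 4.
Among the 5 still-open variables, 1 fits only Grace (and all 5 values in {1, 3, 5, 7, 8} must be used), so Grace = 1.

1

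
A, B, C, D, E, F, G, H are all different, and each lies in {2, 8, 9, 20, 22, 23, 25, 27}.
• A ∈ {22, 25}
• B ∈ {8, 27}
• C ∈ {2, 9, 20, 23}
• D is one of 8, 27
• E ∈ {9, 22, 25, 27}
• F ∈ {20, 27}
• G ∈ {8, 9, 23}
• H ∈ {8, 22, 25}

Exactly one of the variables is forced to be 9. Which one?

Among the 8 variables, 2 fits only C (and all 8 values in {2, 8, 9, 20, 22, 23, 25, 27} must be used), so C = 2.
The 7 still-open variables together cover exactly {8, 9, 20, 22, 23, 25, 27} — 7 values for 7 variables — and 20 appears only in F's list, so F = 20.
Among the 6 still-open variables, 23 fits only G (and all 6 values in {8, 9, 22, 23, 25, 27} must be used), so G = 23.
Among the 5 still-open variables, 9 fits only E (and all 5 values in {8, 9, 22, 25, 27} must be used), so E = 9.

E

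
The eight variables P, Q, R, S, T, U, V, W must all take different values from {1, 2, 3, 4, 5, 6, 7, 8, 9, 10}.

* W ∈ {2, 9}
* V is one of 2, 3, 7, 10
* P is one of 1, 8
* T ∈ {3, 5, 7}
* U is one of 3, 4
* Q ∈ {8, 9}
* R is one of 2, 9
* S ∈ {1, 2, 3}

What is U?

The 2 variables R and W are confined to {2, 9}, which locks those values in; drop them from Q, S, V.
Q has just one choice, so Q = 8. Strike 8 from P.
P has just one choice, so P = 1. Strike 1 from S.
S's domain is down to {3}, so S = 3. Remove 3 from T, U, V.
So U = 4.

4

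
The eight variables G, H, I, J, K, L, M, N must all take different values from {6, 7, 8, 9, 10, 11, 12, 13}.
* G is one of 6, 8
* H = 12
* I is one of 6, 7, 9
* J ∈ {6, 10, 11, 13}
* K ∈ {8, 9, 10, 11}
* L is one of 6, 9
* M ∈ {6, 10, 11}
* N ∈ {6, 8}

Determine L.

H must be 12 (only option left).
Among the 7 still-open variables, 7 fits only I (and all 7 values in {6, 7, 8, 9, 10, 11, 13} must be used), so I = 7.
Among the 6 still-open variables, 13 fits only J (and all 6 values in {6, 8, 9, 10, 11, 13} must be used), so J = 13.
G and N between them cover only {6, 8} — a naked pair. Remove those values from K, L, M.
So L = 9.

9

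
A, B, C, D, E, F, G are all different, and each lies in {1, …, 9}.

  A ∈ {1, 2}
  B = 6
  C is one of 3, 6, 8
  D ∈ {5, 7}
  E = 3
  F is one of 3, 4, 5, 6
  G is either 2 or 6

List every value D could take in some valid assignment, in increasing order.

B has just one choice, so B = 6. Remove 6 from C, F, G.
E's domain is down to {3}, so E = 3. So C, F can't be 3.
G has just one choice, so G = 2. Remove 2 from A.
A has just one choice, so A = 1.
C's domain is down to {8}, so C = 8.
No further eliminations apply; D can still be any of 5, 7.

5, 7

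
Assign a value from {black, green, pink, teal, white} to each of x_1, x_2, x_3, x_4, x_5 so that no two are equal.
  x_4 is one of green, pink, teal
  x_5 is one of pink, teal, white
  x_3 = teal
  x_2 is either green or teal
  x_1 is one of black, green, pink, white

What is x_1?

x_3's domain is down to {teal}, so x_3 = teal. Strike teal from x_2, x_4, x_5.
That leaves x_2 = green. Eliminate green elsewhere: x_1, x_4.
That leaves x_4 = pink. Strike pink from x_1, x_5.
That leaves x_5 = white. Remove white from x_1.
So x_1 = black.

black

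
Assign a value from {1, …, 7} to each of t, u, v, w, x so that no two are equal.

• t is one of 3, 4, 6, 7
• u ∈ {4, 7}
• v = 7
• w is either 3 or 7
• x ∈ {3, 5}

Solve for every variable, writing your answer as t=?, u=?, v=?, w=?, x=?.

v must be 7 (only option left). Strike 7 from t, u, w.
w's domain is down to {3}, so w = 3. Eliminate 3 elsewhere: t, x.
x has just one choice, so x = 5.
u's domain is down to {4}, so u = 4. Eliminate 4 elsewhere: t.
t must be 6 (only option left).

t=6, u=4, v=7, w=3, x=5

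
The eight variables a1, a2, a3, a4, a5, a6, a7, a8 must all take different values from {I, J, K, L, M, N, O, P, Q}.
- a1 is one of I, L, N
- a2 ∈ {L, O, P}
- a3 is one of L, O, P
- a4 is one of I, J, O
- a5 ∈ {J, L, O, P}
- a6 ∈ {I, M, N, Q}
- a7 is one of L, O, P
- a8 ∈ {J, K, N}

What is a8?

K

a2, a3, a7 between them cover only {L, O, P} — a naked triple. Remove those values from a1, a4, a5.
a5's domain is down to {J}, so a5 = J. Remove J from a4, a8.
a4's domain is down to {I}, so a4 = I. Eliminate I elsewhere: a1, a6.
a1's domain is down to {N}, so a1 = N. So a6, a8 can't be N.
So a8 = K.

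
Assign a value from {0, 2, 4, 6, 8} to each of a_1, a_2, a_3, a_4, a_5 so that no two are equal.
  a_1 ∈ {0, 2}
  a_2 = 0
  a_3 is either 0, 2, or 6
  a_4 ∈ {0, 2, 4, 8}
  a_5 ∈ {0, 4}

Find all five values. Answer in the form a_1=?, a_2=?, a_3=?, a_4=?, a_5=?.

a_2's domain is down to {0}, so a_2 = 0. Remove 0 from a_1, a_3, a_4, a_5.
That leaves a_5 = 4. Eliminate 4 elsewhere: a_4.
That leaves a_1 = 2. So a_3, a_4 can't be 2.
a_3 has just one choice, so a_3 = 6.
That leaves a_4 = 8.

a_1=2, a_2=0, a_3=6, a_4=8, a_5=4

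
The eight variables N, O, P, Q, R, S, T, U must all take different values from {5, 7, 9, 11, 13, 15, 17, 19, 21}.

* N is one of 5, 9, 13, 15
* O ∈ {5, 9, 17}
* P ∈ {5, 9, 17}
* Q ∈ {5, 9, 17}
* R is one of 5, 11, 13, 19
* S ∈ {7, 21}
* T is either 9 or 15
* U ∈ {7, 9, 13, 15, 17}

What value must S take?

O, P, Q share exactly the 3 values {5, 9, 17}; by pigeonhole those values go to them, so strike 5, 9, 17 from N, R, T, U.
T must be 15 (only option left). Strike 15 from N, U.
N must be 13 (only option left). Strike 13 from R, U.
U's domain is down to {7}, so U = 7. So S can't be 7.
So S = 21.

21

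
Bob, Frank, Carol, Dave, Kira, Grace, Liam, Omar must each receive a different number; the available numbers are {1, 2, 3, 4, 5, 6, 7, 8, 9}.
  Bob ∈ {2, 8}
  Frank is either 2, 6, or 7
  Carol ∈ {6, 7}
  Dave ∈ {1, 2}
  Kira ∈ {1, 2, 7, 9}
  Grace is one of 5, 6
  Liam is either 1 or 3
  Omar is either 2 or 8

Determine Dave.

Among the 8 variables, 3 fits only Liam (and all 8 values in {1, 2, 3, 5, 6, 7, 8, 9} must be used), so Liam = 3.
The 7 still-open variables draw from only 7 values {1, 2, 5, 6, 7, 8, 9}, so each is used; only Grace can be 5, hence Grace = 5.
The 6 still-open variables draw from only 6 values {1, 2, 6, 7, 8, 9}, so each is used; only Kira can be 9, hence Kira = 9.
Among the 5 still-open variables, 1 fits only Dave (and all 5 values in {1, 2, 6, 7, 8} must be used), so Dave = 1.

1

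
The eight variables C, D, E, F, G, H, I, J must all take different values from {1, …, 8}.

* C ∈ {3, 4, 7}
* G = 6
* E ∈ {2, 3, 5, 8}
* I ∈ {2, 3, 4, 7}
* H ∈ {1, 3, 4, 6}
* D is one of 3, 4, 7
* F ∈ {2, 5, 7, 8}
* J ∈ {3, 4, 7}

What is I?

G must be 6 (only option left). So H can't be 6.
The 7 still-open variables together cover exactly {1, 2, 3, 4, 5, 7, 8} — 7 values for 7 variables — and 1 appears only in H's list, so H = 1.
The 3 variables C, D, J are confined to {3, 4, 7}, which locks those values in; drop them from E, F, I.
So I = 2.

2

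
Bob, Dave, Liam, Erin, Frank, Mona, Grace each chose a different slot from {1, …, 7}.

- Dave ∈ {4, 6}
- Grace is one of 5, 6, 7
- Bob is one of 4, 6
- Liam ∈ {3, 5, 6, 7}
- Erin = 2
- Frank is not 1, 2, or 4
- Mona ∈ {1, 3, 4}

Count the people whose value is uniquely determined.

Erin has just one choice, so Erin = 2.
The 6 still-open variables draw from only 6 values {1, 3, 4, 5, 6, 7}, so each is used; only Mona can be 1, hence Mona = 1.
The 2 variables Bob and Dave are confined to {4, 6}, which locks those values in; drop them from Liam, Frank, Grace.
Determined: Erin=2, Mona=1. The other people each still have more than one consistent value. That makes 2.

2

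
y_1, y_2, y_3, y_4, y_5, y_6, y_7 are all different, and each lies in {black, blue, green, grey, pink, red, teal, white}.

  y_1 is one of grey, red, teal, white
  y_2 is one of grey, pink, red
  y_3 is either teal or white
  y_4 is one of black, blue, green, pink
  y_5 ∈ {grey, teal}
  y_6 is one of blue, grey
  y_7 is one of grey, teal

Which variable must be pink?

y_2

y_5 and y_7 between them cover only {grey, teal} — a naked pair. Remove those values from y_1, y_2, y_3, y_6.
That leaves y_3 = white. Remove white from y_1.
y_6 has just one choice, so y_6 = blue. Strike blue from y_4.
y_1's domain is down to {red}, so y_1 = red. Strike red from y_2.
So pink goes to y_2.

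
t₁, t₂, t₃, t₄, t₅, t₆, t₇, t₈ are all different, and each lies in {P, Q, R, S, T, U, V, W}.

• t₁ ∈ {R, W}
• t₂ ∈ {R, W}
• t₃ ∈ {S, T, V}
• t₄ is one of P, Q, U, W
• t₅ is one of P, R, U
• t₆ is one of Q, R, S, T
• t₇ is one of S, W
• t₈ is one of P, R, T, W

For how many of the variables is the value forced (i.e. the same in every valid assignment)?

2

Among the 8 variables, V fits only t₃ (and all 8 values in {P, Q, R, S, T, U, V, W} must be used), so t₃ = V.
The 2 variables t₁ and t₂ are confined to {R, W}, which locks those values in; drop them from t₄, t₅, t₆, t₇, t₈.
t₇ must be S (only option left). Eliminate S elsewhere: t₆.
Determined: t₃=V, t₇=S. The other variables each still have more than one consistent value. That makes 2.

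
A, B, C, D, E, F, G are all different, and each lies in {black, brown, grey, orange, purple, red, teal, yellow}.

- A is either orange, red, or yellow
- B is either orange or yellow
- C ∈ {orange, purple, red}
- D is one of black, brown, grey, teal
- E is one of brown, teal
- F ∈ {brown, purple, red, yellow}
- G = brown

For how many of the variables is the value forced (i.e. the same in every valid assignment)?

G must be brown (only option left). Strike brown from D, E, F.
That leaves E = teal. Strike teal from D.
Determined: E=teal, G=brown. The other variables each still have more than one consistent value. That makes 2.

2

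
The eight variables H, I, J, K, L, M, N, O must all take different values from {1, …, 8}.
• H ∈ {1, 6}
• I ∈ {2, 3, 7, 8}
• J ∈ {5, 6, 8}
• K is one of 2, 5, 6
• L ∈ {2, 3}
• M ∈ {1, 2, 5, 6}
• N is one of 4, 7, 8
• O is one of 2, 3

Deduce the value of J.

8

The 8 variables draw from only 8 values {1, 2, 3, 4, 5, 6, 7, 8}, so each is used; only N can be 4, hence N = 4.
The 7 still-open variables together cover exactly {1, 2, 3, 5, 6, 7, 8} — 7 values for 7 variables — and 7 appears only in I's list, so I = 7.
Among the 6 still-open variables, 8 fits only J (and all 6 values in {1, 2, 3, 5, 6, 8} must be used), so J = 8.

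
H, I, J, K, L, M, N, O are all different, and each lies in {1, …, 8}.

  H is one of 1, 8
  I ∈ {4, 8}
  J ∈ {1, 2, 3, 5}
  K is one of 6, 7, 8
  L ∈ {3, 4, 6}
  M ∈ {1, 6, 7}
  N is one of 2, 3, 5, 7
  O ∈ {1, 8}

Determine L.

3

H and O share exactly the 2 values {1, 8}; by pigeonhole those values go to them, so strike 1, 8 from I, J, K, M.
I's domain is down to {4}, so I = 4. Eliminate 4 elsewhere: L.
K and M between them cover only {6, 7} — a naked pair. Remove those values from L, N.
So L = 3.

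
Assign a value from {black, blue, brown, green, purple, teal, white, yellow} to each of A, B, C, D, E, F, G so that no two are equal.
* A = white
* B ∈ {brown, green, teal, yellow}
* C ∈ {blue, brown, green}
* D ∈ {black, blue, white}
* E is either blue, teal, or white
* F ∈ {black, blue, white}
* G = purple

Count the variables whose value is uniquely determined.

A has just one choice, so A = white. So D, E, F can't be white.
G must be purple (only option left).
The 2 variables D and F are confined to {black, blue}, which locks those values in; drop them from C, E.
E has just one choice, so E = teal. Remove teal from B.
Determined: A=white, E=teal, G=purple. The other variables each still have more than one consistent value. That makes 3.

3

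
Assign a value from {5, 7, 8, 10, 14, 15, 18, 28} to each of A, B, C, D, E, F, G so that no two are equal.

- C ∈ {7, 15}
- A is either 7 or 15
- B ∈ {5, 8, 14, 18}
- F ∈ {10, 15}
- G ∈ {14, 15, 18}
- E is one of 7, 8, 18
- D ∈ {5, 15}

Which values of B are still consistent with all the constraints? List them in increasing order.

The 7 variables draw from only 7 values {5, 7, 8, 10, 14, 15, 18}, so each is used; only F can be 10, hence F = 10.
The 2 variables A and C are confined to {7, 15}, which locks those values in; drop them from D, E, G.
D's domain is down to {5}, so D = 5. Remove 5 from B.
No further eliminations apply; B can still be any of 8, 14, 18.

8, 14, 18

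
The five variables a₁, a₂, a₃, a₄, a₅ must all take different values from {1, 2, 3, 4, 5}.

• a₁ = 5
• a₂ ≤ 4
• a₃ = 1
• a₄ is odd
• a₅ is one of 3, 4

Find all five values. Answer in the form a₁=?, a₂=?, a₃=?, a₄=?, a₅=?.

a₁=5, a₂=2, a₃=1, a₄=3, a₅=4

a₁ must be 5 (only option left). Strike 5 from a₄.
a₃ must be 1 (only option left). So a₂, a₄ can't be 1.
a₄ must be 3 (only option left). Eliminate 3 elsewhere: a₂, a₅.
a₅ must be 4 (only option left). So a₂ can't be 4.
a₂'s domain is down to {2}, so a₂ = 2.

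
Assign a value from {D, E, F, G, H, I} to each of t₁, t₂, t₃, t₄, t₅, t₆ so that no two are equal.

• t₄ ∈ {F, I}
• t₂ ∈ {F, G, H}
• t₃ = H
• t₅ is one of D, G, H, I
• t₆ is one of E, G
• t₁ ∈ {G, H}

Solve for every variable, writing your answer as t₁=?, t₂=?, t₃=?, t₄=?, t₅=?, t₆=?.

t₃ must be H (only option left). Strike H from t₁, t₂, t₅.
t₁ must be G (only option left). Strike G from t₂, t₅, t₆.
That leaves t₂ = F. So t₄ can't be F.
t₄ must be I (only option left). Strike I from t₅.
t₅ has just one choice, so t₅ = D.
t₆ has just one choice, so t₆ = E.

t₁=G, t₂=F, t₃=H, t₄=I, t₅=D, t₆=E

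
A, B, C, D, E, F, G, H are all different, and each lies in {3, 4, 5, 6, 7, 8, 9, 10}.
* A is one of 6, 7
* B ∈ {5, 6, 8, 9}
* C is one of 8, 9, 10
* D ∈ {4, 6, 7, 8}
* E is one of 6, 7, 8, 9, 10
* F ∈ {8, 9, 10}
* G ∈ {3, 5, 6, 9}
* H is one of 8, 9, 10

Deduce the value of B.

5

Among the 8 variables, 3 fits only G (and all 8 values in {3, 4, 5, 6, 7, 8, 9, 10} must be used), so G = 3.
Among the 7 still-open variables, 4 fits only D (and all 7 values in {4, 5, 6, 7, 8, 9, 10} must be used), so D = 4.
The 6 still-open variables draw from only 6 values {5, 6, 7, 8, 9, 10}, so each is used; only B can be 5, hence B = 5.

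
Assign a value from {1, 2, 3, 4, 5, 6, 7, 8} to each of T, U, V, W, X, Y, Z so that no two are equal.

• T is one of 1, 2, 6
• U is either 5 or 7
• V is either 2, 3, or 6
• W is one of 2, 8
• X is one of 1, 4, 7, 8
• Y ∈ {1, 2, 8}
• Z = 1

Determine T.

6

Z's domain is down to {1}, so Z = 1. Remove 1 from T, X, Y.
W and Y between them cover only {2, 8} — a naked pair. Remove those values from T, V, X.
So T = 6.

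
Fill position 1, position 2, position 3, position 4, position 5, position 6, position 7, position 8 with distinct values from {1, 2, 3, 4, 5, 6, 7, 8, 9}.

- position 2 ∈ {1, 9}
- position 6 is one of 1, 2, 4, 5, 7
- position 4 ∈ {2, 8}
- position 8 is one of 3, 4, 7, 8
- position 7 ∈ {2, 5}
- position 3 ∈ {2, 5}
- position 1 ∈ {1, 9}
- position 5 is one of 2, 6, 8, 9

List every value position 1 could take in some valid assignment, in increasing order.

position 1 and position 2 share exactly the 2 values {1, 9}; by pigeonhole those values go to them, so strike 1, 9 from position 5, position 6.
position 3 and position 7 between them cover only {2, 5} — a naked pair. Remove those values from position 4, position 5, position 6.
position 4's domain is down to {8}, so position 4 = 8. Strike 8 from position 5, position 8.
position 5 has just one choice, so position 5 = 6.
No further eliminations apply; position 1 can still be any of 1, 9.

1, 9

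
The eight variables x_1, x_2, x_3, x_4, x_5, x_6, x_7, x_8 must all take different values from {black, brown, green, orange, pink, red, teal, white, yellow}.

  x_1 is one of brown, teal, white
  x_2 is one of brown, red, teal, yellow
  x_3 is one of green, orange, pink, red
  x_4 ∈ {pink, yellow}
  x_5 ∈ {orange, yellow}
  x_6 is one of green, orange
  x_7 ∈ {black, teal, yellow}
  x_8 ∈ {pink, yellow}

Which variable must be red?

x_4 and x_8 share exactly the 2 values {pink, yellow}; by pigeonhole those values go to them, so strike pink, yellow from x_2, x_3, x_5, x_7.
x_5 has just one choice, so x_5 = orange. Strike orange from x_3, x_6.
That leaves x_6 = green. Remove green from x_3.
So red goes to x_3.

x_3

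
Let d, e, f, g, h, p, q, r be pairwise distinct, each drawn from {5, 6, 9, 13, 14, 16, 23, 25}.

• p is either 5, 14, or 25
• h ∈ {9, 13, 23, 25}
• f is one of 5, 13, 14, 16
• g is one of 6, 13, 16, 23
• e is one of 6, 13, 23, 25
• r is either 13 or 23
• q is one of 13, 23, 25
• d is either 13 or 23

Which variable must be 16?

Among the 8 variables, 9 fits only h (and all 8 values in {5, 6, 9, 13, 14, 16, 23, 25} must be used), so h = 9.
d and r share exactly the 2 values {13, 23}; by pigeonhole those values go to them, so strike 13, 23 from e, f, g, q.
q has just one choice, so q = 25. Strike 25 from e, p.
e's domain is down to {6}, so e = 6. Strike 6 from g.
So 16 goes to g.

g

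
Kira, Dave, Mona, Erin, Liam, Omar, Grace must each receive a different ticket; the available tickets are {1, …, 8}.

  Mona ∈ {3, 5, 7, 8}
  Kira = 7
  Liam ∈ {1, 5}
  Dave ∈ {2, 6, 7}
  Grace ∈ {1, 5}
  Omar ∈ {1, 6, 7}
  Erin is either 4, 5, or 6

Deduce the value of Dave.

Kira's domain is down to {7}, so Kira = 7. Remove 7 from Dave, Mona, Omar.
Liam and Grace between them cover only {1, 5} — a naked pair. Remove those values from Mona, Erin, Omar.
Omar's domain is down to {6}, so Omar = 6. Eliminate 6 elsewhere: Dave, Erin.
So Dave = 2.

2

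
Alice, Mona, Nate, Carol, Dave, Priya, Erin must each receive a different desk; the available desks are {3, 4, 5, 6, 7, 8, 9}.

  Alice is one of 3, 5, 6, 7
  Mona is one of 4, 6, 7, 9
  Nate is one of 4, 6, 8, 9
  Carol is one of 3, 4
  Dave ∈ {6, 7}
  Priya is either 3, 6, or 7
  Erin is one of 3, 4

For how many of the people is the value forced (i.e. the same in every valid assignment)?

The 7 variables draw from only 7 values {3, 4, 5, 6, 7, 8, 9}, so each is used; only Alice can be 5, hence Alice = 5.
The 6 still-open variables together cover exactly {3, 4, 6, 7, 8, 9} — 6 values for 6 variables — and 8 appears only in Nate's list, so Nate = 8.
The 5 still-open variables together cover exactly {3, 4, 6, 7, 9} — 5 values for 5 variables — and 9 appears only in Mona's list, so Mona = 9.
Carol and Erin share exactly the 2 values {3, 4}; by pigeonhole those values go to them, so strike 3, 4 from Priya.
Determined: Alice=5, Mona=9, Nate=8. The other people each still have more than one consistent value. That makes 3.

3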